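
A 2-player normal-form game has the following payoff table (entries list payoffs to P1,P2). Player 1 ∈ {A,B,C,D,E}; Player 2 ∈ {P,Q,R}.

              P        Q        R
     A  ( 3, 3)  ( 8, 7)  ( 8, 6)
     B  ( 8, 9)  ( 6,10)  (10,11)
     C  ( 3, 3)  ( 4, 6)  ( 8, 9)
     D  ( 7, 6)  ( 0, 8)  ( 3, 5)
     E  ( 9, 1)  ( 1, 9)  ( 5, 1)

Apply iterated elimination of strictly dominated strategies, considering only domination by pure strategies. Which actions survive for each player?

P1 drop C (B beats it: P:8>3 Q:6>4 R:10>8)
P1 drop D (B beats it: P:8>7 Q:6>0 R:10>3)
P2 drop P (Q beats it: A:7>3 B:10>9 E:9>1)
P1 drop E (A beats it: Q:8>1 R:8>5)
P1→{A,B} P2→{Q,R}

IESDS → P1:{A,B} P2:{Q,R}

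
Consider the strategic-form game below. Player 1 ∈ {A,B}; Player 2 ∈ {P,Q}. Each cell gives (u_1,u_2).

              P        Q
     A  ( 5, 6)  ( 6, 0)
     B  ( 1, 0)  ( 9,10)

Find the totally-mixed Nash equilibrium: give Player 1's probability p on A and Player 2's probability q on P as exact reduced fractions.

p=5/8, q=3/7

P1 indiff ⇒ q·5+(1-q)·6 = q·1+(1-q)·9 ⇒ q(4) = (1-q)(3) ⇒ q = 3/7
P2 indiff ⇒ p·6+(1-p)·0 = p·0+(1-p)·10 ⇒ p(6) = (1-p)(10) ⇒ p = 5/8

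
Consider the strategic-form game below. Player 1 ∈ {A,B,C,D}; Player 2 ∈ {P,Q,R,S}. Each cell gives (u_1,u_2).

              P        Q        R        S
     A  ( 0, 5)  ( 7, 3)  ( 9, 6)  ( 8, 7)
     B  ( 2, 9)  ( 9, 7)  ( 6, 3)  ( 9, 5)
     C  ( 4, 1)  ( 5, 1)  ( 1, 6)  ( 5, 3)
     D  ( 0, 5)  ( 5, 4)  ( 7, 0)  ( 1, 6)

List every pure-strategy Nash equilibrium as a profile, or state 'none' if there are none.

(A,P): not NE [P1→C gives 4>0; P2→S gives 7>5]
(A,Q): not NE [P1→B gives 9>7; P2→S gives 7>3]
(A,R): not NE [P2→S gives 7>6]
(A,S): not NE [P1→B gives 9>8]
(B,P): not NE [P1→C gives 4>2]
(B,Q): not NE [P2→P gives 9>7]
(B,R): not NE [P1→A gives 9>6; P2→P gives 9>3]
(B,S): not NE [P2→P gives 9>5]
(C,P): not NE [P2→R gives 6>1]
(C,Q): not NE [P1→B gives 9>5; P2→R gives 6>1]
(C,R): not NE [P1→A gives 9>1]
(C,S): not NE [P1→B gives 9>5; P2→R gives 6>3]
(D,P): not NE [P1→C gives 4>0; P2→S gives 6>5]
(D,Q): not NE [P1→B gives 9>5; P2→S gives 6>4]
(D,R): not NE [P1→A gives 9>7; P2→S gives 6>0]
(D,S): not NE [P1→B gives 9>1]

No pure NE.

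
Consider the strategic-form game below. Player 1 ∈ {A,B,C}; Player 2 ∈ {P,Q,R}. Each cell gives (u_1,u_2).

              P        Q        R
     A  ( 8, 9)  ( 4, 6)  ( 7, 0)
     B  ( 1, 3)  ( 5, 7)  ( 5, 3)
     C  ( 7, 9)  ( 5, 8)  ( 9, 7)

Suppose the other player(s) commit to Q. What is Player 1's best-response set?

u_1(A vs Q) = 4
u_1(B vs Q) = 5
u_1(C vs Q) = 5
max payoff 5 at {B,C}

argmax u_1 = {B,C}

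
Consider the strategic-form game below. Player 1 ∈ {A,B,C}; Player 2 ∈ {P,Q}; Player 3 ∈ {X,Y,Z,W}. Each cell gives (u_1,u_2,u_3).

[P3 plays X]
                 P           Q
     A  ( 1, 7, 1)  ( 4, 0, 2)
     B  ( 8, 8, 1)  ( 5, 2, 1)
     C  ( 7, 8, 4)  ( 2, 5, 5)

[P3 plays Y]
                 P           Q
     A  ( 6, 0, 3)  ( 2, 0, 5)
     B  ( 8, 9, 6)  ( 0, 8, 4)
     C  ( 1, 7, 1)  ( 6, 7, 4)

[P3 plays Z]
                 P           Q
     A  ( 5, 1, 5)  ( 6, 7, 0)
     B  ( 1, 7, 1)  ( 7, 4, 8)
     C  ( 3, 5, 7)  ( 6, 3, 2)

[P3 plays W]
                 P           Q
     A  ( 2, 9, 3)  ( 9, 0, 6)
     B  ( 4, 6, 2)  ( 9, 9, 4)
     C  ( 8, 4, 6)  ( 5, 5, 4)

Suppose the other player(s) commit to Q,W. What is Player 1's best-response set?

argmax u_1 = {A,B}

u_1(A vs Q,W) = 9
u_1(B vs Q,W) = 9
u_1(C vs Q,W) = 5
max payoff 9 at {A,B}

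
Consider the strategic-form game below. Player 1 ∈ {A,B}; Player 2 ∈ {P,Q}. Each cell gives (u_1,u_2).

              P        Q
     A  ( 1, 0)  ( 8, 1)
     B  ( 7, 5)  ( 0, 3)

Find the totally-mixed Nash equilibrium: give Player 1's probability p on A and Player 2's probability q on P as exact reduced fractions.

P1 mixes 2/3 on A; P2 mixes 4/7 on P

P1 indiff ⇒ q·1+(1-q)·8 = q·7+(1-q)·0 ⇒ q(-6) = (1-q)(-8) ⇒ q = 4/7
P2 indiff ⇒ p·0+(1-p)·5 = p·1+(1-p)·3 ⇒ p(-1) = (1-p)(-2) ⇒ p = 2/3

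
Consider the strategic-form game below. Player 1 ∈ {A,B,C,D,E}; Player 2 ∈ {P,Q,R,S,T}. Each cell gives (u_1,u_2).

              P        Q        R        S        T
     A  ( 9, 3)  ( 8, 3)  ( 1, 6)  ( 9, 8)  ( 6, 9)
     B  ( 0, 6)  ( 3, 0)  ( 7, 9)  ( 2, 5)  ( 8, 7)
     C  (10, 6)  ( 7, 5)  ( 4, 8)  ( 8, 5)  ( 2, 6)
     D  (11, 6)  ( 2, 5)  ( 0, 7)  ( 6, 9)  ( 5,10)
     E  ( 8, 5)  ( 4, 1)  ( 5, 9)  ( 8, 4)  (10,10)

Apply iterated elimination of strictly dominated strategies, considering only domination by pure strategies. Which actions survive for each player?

P2 drop P (R beats it: A:6>3 B:9>6 C:8>6 D:7>6 E:9>5)
P1 drop D (A beats it: Q:8>2 R:1>0 S:9>6 T:6>5)
P2 drop Q (R beats it: A:6>3 B:9>0 C:8>5 E:9>1)
P2 drop S (T beats it: A:9>8 B:7>5 C:6>5 E:10>4)
P1 drop A (B beats it: R:7>1 T:8>6)
P1 drop C (B beats it: R:7>4 T:8>2)
P1→{B,E} P2→{R,T}

IESDS → P1:{B,E} P2:{R,T}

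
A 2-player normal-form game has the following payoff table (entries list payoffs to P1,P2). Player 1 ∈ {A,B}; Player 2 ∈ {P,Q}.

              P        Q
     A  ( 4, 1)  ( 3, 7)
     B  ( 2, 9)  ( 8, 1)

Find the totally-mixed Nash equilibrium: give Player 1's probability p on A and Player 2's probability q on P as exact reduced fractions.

P1 indiff ⇒ q·4+(1-q)·3 = q·2+(1-q)·8 ⇒ q(2) = (1-q)(5) ⇒ q = 5/7
P2 indiff ⇒ p·1+(1-p)·9 = p·7+(1-p)·1 ⇒ p(-6) = (1-p)(-8) ⇒ p = 4/7

P1 mixes 4/7 on A; P2 mixes 5/7 on P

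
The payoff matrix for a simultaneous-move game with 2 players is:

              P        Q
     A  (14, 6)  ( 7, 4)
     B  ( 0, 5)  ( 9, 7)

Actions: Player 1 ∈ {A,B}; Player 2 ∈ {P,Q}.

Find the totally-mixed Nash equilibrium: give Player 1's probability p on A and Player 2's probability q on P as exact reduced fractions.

p=1/2, q=1/8

P1 indiff ⇒ q·14+(1-q)·7 = q·0+(1-q)·9 ⇒ q(14) = (1-q)(2) ⇒ q = 1/8
P2 indiff ⇒ p·6+(1-p)·5 = p·4+(1-p)·7 ⇒ p(2) = (1-p)(2) ⇒ p = 1/2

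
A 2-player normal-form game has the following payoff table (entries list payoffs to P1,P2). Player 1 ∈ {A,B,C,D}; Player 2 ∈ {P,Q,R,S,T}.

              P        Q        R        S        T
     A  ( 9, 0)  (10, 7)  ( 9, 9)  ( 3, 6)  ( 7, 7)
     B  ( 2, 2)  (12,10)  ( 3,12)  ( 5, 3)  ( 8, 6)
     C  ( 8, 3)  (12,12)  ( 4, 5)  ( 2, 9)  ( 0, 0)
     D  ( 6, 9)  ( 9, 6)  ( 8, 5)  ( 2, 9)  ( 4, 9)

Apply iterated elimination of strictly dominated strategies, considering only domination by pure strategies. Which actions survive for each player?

P1 drop D (A beats it: P:9>6 Q:10>9 R:9>8 S:3>2 T:7>4)
P2 drop P (Q beats it: A:7>0 B:10>2 C:12>3)
P2 drop S (Q beats it: A:7>6 B:10>3 C:12>9)
P2 drop T (R beats it: A:9>7 B:12>6 C:5>0)
P1→{A,B,C} P2→{Q,R}

Survivors P1:{A,B,C} P2:{Q,R}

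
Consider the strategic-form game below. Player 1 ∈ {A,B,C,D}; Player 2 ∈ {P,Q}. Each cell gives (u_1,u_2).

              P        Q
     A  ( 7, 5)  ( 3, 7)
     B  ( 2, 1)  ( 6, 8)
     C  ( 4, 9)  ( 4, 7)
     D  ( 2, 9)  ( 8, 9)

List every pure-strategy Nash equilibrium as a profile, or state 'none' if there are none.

NE set: (D,Q)

(A,P): not NE [P2→Q gives 7>5]
(A,Q): not NE [P1→D gives 8>3]
(B,P): not NE [P1→A gives 7>2; P2→Q gives 8>1]
(B,Q): not NE [P1→D gives 8>6]
(C,P): not NE [P1→A gives 7>4]
(C,Q): not NE [P1→D gives 8>4; P2→P gives 9>7]
(D,P): not NE [P1→A gives 7>2]
(D,Q): NE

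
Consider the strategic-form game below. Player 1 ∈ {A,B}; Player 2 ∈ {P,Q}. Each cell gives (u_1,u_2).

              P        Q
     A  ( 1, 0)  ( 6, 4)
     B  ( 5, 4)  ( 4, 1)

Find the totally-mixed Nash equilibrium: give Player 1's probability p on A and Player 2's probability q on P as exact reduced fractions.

p=3/7, q=1/3

P1 indiff ⇒ q·1+(1-q)·6 = q·5+(1-q)·4 ⇒ q(-4) = (1-q)(-2) ⇒ q = 1/3
P2 indiff ⇒ p·0+(1-p)·4 = p·4+(1-p)·1 ⇒ p(-4) = (1-p)(-3) ⇒ p = 3/7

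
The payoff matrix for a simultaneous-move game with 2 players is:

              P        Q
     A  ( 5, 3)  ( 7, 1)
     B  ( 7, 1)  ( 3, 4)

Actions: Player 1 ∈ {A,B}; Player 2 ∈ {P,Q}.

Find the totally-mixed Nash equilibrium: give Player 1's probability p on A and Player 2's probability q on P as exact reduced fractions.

P1 indiff ⇒ q·5+(1-q)·7 = q·7+(1-q)·3 ⇒ q(-2) = (1-q)(-4) ⇒ q = 2/3
P2 indiff ⇒ p·3+(1-p)·1 = p·1+(1-p)·4 ⇒ p(2) = (1-p)(3) ⇒ p = 3/5

p=3/5, q=2/3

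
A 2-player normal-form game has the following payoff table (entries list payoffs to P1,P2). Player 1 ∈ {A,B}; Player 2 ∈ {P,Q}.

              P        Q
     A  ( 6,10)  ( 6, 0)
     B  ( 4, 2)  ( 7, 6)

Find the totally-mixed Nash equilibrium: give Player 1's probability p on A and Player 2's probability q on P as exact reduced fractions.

P1 indiff ⇒ q·6+(1-q)·6 = q·4+(1-q)·7 ⇒ q(2) = (1-q)(1) ⇒ q = 1/3
P2 indiff ⇒ p·10+(1-p)·2 = p·0+(1-p)·6 ⇒ p(10) = (1-p)(4) ⇒ p = 2/7

(p,q) = (2/7, 1/3)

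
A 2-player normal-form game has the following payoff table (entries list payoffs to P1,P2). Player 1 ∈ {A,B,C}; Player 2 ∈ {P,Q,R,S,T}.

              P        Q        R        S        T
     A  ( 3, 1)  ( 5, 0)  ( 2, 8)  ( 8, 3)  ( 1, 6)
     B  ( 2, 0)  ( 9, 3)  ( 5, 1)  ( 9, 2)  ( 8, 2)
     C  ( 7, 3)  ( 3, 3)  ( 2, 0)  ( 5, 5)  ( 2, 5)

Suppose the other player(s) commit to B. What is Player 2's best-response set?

u_2(P vs B) = 0
u_2(Q vs B) = 3
u_2(R vs B) = 1
u_2(S vs B) = 2
u_2(T vs B) = 2
max payoff 3 at {Q}

BR_2 = {Q}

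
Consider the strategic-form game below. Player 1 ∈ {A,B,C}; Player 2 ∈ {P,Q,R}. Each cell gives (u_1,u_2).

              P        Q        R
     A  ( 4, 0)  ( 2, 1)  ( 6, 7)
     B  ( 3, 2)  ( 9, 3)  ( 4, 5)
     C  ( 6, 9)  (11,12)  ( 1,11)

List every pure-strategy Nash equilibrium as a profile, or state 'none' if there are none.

PSNE = {(A,R), (C,Q)}

(A,P): not NE [P1→C gives 6>4; P2→R gives 7>0]
(A,Q): not NE [P1→C gives 11>2; P2→R gives 7>1]
(A,R): NE
(B,P): not NE [P1→C gives 6>3; P2→R gives 5>2]
(B,Q): not NE [P1→C gives 11>9; P2→R gives 5>3]
(B,R): not NE [P1→A gives 6>4]
(C,P): not NE [P2→Q gives 12>9]
(C,Q): NE
(C,R): not NE [P1→A gives 6>1; P2→Q gives 12>11]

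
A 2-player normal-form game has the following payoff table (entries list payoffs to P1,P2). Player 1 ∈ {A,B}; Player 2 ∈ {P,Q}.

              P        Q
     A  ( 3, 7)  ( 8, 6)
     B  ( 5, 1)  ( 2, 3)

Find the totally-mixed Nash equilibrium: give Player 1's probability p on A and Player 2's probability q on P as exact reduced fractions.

P1 mixes 2/3 on A; P2 mixes 3/4 on P

P1 indiff ⇒ q·3+(1-q)·8 = q·5+(1-q)·2 ⇒ q(-2) = (1-q)(-6) ⇒ q = 3/4
P2 indiff ⇒ p·7+(1-p)·1 = p·6+(1-p)·3 ⇒ p(1) = (1-p)(2) ⇒ p = 2/3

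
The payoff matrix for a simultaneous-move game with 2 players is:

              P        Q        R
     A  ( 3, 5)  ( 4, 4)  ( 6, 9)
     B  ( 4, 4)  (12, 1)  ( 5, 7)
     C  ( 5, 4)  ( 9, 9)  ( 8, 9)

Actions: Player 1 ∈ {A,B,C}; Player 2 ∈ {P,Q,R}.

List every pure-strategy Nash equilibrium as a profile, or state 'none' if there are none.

PSNE = {(C,R)}

(A,P): not NE [P1→C gives 5>3; P2→R gives 9>5]
(A,Q): not NE [P1→B gives 12>4; P2→R gives 9>4]
(A,R): not NE [P1→C gives 8>6]
(B,P): not NE [P1→C gives 5>4; P2→R gives 7>4]
(B,Q): not NE [P2→R gives 7>1]
(B,R): not NE [P1→C gives 8>5]
(C,P): not NE [P2→R gives 9>4]
(C,Q): not NE [P1→B gives 12>9]
(C,R): NE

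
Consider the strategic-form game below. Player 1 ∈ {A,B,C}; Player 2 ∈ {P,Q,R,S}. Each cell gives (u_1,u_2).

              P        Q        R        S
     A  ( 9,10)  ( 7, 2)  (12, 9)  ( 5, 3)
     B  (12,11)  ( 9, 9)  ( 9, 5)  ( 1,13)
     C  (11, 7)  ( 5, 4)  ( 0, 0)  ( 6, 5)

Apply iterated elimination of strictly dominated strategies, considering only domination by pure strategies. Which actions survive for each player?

Survivors P1:{B,C} P2:{P,S}

P2 drop Q (P beats it: A:10>2 B:11>9 C:7>4)
P2 drop R (P beats it: A:10>9 B:11>5 C:7>0)
P1 drop A (C beats it: P:11>9 S:6>5)
P1→{B,C} P2→{P,S}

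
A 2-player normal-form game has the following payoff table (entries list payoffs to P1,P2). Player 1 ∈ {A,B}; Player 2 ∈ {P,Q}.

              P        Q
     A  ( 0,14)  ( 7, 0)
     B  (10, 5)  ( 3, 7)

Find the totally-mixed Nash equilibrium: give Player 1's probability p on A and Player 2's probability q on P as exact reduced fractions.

(p,q) = (1/8, 2/7)

P1 indiff ⇒ q·0+(1-q)·7 = q·10+(1-q)·3 ⇒ q(-10) = (1-q)(-4) ⇒ q = 2/7
P2 indiff ⇒ p·14+(1-p)·5 = p·0+(1-p)·7 ⇒ p(14) = (1-p)(2) ⇒ p = 1/8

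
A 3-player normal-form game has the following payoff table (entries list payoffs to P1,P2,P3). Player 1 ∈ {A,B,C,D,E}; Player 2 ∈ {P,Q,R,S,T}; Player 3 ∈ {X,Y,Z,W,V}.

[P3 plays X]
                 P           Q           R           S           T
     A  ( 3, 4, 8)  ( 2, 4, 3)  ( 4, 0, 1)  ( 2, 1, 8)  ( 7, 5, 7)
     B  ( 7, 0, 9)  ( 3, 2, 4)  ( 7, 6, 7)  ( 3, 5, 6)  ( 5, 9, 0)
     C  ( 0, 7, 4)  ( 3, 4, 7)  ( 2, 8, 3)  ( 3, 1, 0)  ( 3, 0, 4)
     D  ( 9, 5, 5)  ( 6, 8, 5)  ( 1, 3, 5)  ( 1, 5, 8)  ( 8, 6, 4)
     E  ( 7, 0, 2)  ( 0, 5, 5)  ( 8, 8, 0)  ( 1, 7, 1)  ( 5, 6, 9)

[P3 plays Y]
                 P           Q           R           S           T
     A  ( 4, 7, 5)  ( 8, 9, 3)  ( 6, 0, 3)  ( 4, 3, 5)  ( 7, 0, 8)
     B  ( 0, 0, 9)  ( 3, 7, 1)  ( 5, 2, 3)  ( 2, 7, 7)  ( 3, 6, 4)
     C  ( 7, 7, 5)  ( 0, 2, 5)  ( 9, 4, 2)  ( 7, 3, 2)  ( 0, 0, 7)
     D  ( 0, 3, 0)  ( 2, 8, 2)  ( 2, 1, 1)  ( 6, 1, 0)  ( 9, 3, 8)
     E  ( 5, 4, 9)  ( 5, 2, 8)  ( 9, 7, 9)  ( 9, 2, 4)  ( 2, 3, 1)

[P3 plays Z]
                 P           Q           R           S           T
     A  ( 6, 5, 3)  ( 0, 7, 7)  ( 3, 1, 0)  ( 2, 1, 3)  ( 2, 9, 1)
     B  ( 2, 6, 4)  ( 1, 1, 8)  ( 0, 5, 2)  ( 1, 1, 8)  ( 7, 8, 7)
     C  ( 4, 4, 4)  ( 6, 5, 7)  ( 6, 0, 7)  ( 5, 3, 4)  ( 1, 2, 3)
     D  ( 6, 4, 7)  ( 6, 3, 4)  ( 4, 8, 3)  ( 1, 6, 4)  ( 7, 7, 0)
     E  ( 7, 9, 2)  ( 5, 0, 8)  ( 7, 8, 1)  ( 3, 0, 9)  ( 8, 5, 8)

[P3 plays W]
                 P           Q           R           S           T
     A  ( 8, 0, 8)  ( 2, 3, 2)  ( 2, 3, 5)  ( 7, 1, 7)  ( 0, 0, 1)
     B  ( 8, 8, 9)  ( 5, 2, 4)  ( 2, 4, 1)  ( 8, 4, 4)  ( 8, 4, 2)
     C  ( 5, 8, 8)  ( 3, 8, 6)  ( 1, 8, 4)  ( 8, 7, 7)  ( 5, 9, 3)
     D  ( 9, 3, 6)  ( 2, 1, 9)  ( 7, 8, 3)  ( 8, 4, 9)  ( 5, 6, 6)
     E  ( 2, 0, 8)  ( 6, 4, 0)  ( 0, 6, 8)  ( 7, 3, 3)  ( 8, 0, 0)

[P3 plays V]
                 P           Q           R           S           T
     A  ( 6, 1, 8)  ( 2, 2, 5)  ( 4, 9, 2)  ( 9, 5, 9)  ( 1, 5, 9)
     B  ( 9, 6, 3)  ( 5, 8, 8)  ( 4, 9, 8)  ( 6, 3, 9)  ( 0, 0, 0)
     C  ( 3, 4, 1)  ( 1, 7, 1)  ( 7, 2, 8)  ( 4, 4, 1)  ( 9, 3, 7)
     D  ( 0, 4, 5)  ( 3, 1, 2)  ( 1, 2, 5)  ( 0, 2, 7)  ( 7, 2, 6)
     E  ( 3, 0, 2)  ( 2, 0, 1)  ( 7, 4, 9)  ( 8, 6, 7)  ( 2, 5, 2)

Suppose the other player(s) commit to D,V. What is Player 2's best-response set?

argmax u_2 = {P}

u_2(P vs D,V) = 4
u_2(Q vs D,V) = 1
u_2(R vs D,V) = 2
u_2(S vs D,V) = 2
u_2(T vs D,V) = 2
max payoff 4 at {P}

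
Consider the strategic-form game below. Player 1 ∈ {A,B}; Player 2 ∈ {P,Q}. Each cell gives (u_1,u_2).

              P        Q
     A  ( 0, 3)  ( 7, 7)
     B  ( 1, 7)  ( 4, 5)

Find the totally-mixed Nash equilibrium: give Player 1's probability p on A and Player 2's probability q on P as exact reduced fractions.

P1 indiff ⇒ q·0+(1-q)·7 = q·1+(1-q)·4 ⇒ q(-1) = (1-q)(-3) ⇒ q = 3/4
P2 indiff ⇒ p·3+(1-p)·7 = p·7+(1-p)·5 ⇒ p(-4) = (1-p)(-2) ⇒ p = 1/3

(p,q) = (1/3, 3/4)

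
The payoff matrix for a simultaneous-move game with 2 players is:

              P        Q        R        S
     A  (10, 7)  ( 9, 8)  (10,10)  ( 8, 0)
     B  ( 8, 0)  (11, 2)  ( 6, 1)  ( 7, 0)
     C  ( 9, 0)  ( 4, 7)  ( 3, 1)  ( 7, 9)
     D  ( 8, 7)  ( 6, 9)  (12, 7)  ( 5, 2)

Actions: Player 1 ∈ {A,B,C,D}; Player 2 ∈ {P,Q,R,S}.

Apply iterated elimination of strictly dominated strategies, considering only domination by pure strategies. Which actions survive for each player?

Remaining: P1:{A,B,D} P2:{Q,R}

P1 drop C (A beats it: P:10>9 Q:9>4 R:10>3 S:8>7)
P2 drop P (Q beats it: A:8>7 B:2>0 D:9>7)
P2 drop S (Q beats it: A:8>0 B:2>0 D:9>2)
P1→{A,B,D} P2→{Q,R}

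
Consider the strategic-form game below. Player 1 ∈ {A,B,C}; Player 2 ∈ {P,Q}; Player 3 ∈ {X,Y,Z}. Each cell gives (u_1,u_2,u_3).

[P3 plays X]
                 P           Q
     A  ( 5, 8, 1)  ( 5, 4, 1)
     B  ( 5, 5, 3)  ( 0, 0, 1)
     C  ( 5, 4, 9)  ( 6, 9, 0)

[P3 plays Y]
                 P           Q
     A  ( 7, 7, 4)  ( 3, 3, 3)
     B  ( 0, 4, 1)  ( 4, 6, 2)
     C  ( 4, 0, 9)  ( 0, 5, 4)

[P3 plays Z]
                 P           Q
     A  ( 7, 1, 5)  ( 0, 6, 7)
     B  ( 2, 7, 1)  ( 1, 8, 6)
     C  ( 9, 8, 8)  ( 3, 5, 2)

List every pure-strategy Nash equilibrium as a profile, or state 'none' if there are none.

NE set: (B,P,X)

(A,P,X): not NE [P3→Z gives 5>1]
(A,P,Y): not NE [P3→Z gives 5>4]
(A,P,Z): not NE [P1→C gives 9>7; P2→Q gives 6>1]
(A,Q,X): not NE [P1→C gives 6>5; P2→P gives 8>4; P3→Z gives 7>1]
(A,Q,Y): not NE [P1→B gives 4>3; P2→P gives 7>3; P3→Z gives 7>3]
(A,Q,Z): not NE [P1→C gives 3>0]
(B,P,X): NE
(B,P,Y): not NE [P1→A gives 7>0; P2→Q gives 6>4; P3→X gives 3>1]
(B,P,Z): not NE [P1→C gives 9>2; P2→Q gives 8>7; P3→X gives 3>1]
(B,Q,X): not NE [P1→C gives 6>0; P2→P gives 5>0; P3→Z gives 6>1]
(B,Q,Y): not NE [P3→Z gives 6>2]
(B,Q,Z): not NE [P1→C gives 3>1]
(C,P,X): not NE [P2→Q gives 9>4]
(C,P,Y): not NE [P1→A gives 7>4; P2→Q gives 5>0]
(C,P,Z): not NE [P3→Y gives 9>8]
(C,Q,X): not NE [P3→Y gives 4>0]
(C,Q,Y): not NE [P1→B gives 4>0]
(C,Q,Z): not NE [P2→P gives 8>5; P3→Y gives 4>2]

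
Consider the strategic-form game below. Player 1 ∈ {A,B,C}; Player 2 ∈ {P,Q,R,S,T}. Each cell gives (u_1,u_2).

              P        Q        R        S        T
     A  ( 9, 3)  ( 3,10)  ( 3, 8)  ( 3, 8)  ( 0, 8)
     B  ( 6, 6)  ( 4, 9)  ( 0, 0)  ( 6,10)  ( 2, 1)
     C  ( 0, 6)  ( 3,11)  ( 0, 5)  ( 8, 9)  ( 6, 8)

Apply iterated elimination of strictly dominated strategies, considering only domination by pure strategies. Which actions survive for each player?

P2 drop P (Q beats it: A:10>3 B:9>6 C:11>6)
P2 drop R (Q beats it: A:10>8 B:9>0 C:11>5)
P1 drop A (B beats it: Q:4>3 S:6>3 T:2>0)
P2 drop T (Q beats it: B:9>1 C:11>8)
P1→{B,C} P2→{Q,S}

Remaining: P1:{B,C} P2:{Q,S}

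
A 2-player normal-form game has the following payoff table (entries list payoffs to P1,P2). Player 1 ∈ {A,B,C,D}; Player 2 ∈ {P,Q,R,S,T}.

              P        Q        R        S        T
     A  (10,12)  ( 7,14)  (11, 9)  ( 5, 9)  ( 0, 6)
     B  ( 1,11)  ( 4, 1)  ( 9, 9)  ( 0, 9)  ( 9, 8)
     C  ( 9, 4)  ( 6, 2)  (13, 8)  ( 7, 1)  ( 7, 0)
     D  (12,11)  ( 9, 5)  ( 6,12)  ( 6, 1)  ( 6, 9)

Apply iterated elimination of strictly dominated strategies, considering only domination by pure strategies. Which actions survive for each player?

P2 drop S (P beats it: A:12>9 B:11>9 C:4>1 D:11>1)
P2 drop T (P beats it: A:12>6 B:11>8 C:4>0 D:11>9)
P1 drop B (A beats it: P:10>1 Q:7>4 R:11>9)
P1→{A,C,D} P2→{P,Q,R}

Remaining: P1:{A,C,D} P2:{P,Q,R}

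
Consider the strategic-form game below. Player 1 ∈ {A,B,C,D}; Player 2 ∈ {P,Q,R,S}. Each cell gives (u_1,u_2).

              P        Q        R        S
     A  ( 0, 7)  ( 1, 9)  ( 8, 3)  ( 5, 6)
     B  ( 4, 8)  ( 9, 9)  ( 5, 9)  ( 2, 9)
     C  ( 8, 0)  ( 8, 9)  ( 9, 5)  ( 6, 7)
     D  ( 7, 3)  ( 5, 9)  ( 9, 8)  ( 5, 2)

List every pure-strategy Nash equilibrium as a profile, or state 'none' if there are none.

(A,P): not NE [P1→C gives 8>0; P2→Q gives 9>7]
(A,Q): not NE [P1→B gives 9>1]
(A,R): not NE [P1→D gives 9>8; P2→Q gives 9>3]
(A,S): not NE [P1→C gives 6>5; P2→Q gives 9>6]
(B,P): not NE [P1→C gives 8>4; P2→S gives 9>8]
(B,Q): NE
(B,R): not NE [P1→D gives 9>5]
(B,S): not NE [P1→C gives 6>2]
(C,P): not NE [P2→Q gives 9>0]
(C,Q): not NE [P1→B gives 9>8]
(C,R): not NE [P2→Q gives 9>5]
(C,S): not NE [P2→Q gives 9>7]
(D,P): not NE [P1→C gives 8>7; P2→Q gives 9>3]
(D,Q): not NE [P1→B gives 9>5]
(D,R): not NE [P2→Q gives 9>8]
(D,S): not NE [P1→C gives 6>5; P2→Q gives 9>2]

PSNE = {(B,Q)}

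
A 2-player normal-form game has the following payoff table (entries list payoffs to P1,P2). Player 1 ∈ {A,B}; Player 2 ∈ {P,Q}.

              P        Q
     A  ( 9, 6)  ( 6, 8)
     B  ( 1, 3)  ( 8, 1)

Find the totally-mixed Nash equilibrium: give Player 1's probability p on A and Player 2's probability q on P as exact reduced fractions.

p=1/2, q=1/5

P1 indiff ⇒ q·9+(1-q)·6 = q·1+(1-q)·8 ⇒ q(8) = (1-q)(2) ⇒ q = 1/5
P2 indiff ⇒ p·6+(1-p)·3 = p·8+(1-p)·1 ⇒ p(-2) = (1-p)(-2) ⇒ p = 1/2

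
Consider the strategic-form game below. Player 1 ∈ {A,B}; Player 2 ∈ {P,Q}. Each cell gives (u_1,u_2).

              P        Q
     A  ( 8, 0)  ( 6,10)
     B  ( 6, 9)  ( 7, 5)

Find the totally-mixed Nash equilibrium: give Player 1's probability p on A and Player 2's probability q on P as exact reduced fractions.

(p,q) = (2/7, 1/3)

P1 indiff ⇒ q·8+(1-q)·6 = q·6+(1-q)·7 ⇒ q(2) = (1-q)(1) ⇒ q = 1/3
P2 indiff ⇒ p·0+(1-p)·9 = p·10+(1-p)·5 ⇒ p(-10) = (1-p)(-4) ⇒ p = 2/7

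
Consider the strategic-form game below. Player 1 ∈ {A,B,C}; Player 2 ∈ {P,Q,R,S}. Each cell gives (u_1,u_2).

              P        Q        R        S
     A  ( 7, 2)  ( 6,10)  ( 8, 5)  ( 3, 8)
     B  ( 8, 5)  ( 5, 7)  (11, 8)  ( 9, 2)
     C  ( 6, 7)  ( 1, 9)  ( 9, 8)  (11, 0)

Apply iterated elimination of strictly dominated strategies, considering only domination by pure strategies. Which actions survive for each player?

P2 drop P (Q beats it: A:10>2 B:7>5 C:9>7)
P2 drop S (Q beats it: A:10>8 B:7>2 C:9>0)
P1 drop C (B beats it: Q:5>1 R:11>9)
P1→{A,B} P2→{Q,R}

IESDS → P1:{A,B} P2:{Q,R}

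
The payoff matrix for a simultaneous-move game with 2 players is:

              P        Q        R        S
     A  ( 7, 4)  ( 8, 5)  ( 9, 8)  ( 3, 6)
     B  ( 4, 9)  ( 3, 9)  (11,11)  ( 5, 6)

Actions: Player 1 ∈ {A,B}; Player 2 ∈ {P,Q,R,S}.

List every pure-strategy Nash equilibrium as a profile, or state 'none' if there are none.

(A,P): not NE [P2→R gives 8>4]
(A,Q): not NE [P2→R gives 8>5]
(A,R): not NE [P1→B gives 11>9]
(A,S): not NE [P1→B gives 5>3; P2→R gives 8>6]
(B,P): not NE [P1→A gives 7>4; P2→R gives 11>9]
(B,Q): not NE [P1→A gives 8>3; P2→R gives 11>9]
(B,R): NE
(B,S): not NE [P2→R gives 11>6]

PSNE = {(B,R)}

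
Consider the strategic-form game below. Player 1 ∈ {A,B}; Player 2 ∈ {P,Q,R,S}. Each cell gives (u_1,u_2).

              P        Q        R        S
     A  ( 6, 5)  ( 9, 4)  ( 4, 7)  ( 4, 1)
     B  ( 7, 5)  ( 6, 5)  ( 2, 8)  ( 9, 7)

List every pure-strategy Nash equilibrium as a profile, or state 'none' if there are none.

PSNE = {(A,R)}

(A,P): not NE [P1→B gives 7>6; P2→R gives 7>5]
(A,Q): not NE [P2→R gives 7>4]
(A,R): NE
(A,S): not NE [P1→B gives 9>4; P2→R gives 7>1]
(B,P): not NE [P2→R gives 8>5]
(B,Q): not NE [P1→A gives 9>6; P2→R gives 8>5]
(B,R): not NE [P1→A gives 4>2]
(B,S): not NE [P2→R gives 8>7]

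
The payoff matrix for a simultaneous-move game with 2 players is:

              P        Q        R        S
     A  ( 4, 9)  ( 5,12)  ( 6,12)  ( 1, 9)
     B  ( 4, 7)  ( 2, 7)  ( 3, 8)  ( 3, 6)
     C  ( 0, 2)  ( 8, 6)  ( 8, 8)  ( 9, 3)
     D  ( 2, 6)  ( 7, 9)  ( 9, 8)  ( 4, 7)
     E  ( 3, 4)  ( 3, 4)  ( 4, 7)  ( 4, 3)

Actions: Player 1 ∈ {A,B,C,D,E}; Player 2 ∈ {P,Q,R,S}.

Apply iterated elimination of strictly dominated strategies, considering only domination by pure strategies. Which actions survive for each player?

P2 drop P (R beats it: A:12>9 B:8>7 C:8>2 D:8>6 E:7>4)
P1 drop A (C beats it: Q:8>5 R:8>6 S:9>1)
P1 drop B (C beats it: Q:8>2 R:8>3 S:9>3)
P1 drop E (C beats it: Q:8>3 R:8>4 S:9>4)
P2 drop S (Q beats it: C:6>3 D:9>7)
P1→{C,D} P2→{Q,R}

Remaining: P1:{C,D} P2:{Q,R}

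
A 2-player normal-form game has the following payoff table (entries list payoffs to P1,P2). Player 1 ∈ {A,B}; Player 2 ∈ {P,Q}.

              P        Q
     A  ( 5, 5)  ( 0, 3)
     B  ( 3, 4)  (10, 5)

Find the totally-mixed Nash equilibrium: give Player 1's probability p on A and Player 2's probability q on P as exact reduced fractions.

(p,q) = (1/3, 5/6)

P1 indiff ⇒ q·5+(1-q)·0 = q·3+(1-q)·10 ⇒ q(2) = (1-q)(10) ⇒ q = 5/6
P2 indiff ⇒ p·5+(1-p)·4 = p·3+(1-p)·5 ⇒ p(2) = (1-p)(1) ⇒ p = 1/3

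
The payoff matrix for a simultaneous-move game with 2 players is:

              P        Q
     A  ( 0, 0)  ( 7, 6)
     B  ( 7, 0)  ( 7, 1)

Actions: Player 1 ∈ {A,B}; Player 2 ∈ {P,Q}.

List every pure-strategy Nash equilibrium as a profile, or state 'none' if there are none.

(A,P): not NE [P1→B gives 7>0; P2→Q gives 6>0]
(A,Q): NE
(B,P): not NE [P2→Q gives 1>0]
(B,Q): NE

PSNE = {(A,Q), (B,Q)}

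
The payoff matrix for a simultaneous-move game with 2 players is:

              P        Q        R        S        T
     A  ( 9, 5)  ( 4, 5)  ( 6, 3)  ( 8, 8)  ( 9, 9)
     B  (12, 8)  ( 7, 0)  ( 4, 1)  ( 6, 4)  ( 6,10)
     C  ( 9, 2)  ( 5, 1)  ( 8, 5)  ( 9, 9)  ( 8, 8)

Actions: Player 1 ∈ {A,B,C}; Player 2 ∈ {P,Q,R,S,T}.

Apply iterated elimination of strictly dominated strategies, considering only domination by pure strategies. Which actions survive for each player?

IESDS → P1:{A,C} P2:{S,T}

P2 drop P (T beats it: A:9>5 B:10>8 C:8>2)
P2 drop Q (S beats it: A:8>5 B:4>0 C:9>1)
P1 drop B (A beats it: R:6>4 S:8>6 T:9>6)
P2 drop R (S beats it: A:8>3 C:9>5)
P1→{A,C} P2→{S,T}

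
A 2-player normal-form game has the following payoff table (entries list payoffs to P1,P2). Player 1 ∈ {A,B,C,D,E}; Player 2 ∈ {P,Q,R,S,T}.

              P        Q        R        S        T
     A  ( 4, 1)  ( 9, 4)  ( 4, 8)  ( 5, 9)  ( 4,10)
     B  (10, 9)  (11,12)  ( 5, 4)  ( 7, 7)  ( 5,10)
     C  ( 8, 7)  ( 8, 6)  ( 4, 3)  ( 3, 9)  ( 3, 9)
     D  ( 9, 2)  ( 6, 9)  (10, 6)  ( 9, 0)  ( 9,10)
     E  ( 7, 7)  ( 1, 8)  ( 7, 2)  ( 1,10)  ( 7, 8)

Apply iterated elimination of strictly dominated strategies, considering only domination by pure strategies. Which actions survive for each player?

Survivors P1:{B,D} P2:{Q,T}

P1 drop A (B beats it: P:10>4 Q:11>9 R:5>4 S:7>5 T:5>4)
P1 drop C (B beats it: P:10>8 Q:11>8 R:5>4 S:7>3 T:5>3)
P1 drop E (D beats it: P:9>7 Q:6>1 R:10>7 S:9>1 T:9>7)
P2 drop P (Q beats it: B:12>9 D:9>2)
P2 drop R (Q beats it: B:12>4 D:9>6)
P2 drop S (Q beats it: B:12>7 D:9>0)
P1→{B,D} P2→{Q,T}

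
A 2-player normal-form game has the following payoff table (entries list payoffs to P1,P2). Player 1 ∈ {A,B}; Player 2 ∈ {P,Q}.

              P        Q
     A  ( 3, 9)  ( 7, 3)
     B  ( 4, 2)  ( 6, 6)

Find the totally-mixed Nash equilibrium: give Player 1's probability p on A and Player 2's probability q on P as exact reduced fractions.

P1 mixes 2/5 on A; P2 mixes 1/2 on P

P1 indiff ⇒ q·3+(1-q)·7 = q·4+(1-q)·6 ⇒ q(-1) = (1-q)(-1) ⇒ q = 1/2
P2 indiff ⇒ p·9+(1-p)·2 = p·3+(1-p)·6 ⇒ p(6) = (1-p)(4) ⇒ p = 2/5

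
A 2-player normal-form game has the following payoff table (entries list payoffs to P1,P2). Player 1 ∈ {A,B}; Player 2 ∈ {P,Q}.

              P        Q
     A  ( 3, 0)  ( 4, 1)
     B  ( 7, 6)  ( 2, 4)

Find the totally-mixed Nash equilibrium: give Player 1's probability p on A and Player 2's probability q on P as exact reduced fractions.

P1 mixes 2/3 on A; P2 mixes 1/3 on P

P1 indiff ⇒ q·3+(1-q)·4 = q·7+(1-q)·2 ⇒ q(-4) = (1-q)(-2) ⇒ q = 1/3
P2 indiff ⇒ p·0+(1-p)·6 = p·1+(1-p)·4 ⇒ p(-1) = (1-p)(-2) ⇒ p = 2/3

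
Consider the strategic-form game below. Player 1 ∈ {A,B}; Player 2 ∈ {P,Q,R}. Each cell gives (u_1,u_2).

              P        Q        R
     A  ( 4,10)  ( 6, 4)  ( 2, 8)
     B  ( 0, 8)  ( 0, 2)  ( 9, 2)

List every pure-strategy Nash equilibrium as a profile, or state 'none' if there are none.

(A,P): NE
(A,Q): not NE [P2→P gives 10>4]
(A,R): not NE [P1→B gives 9>2; P2→P gives 10>8]
(B,P): not NE [P1→A gives 4>0]
(B,Q): not NE [P1→A gives 6>0; P2→P gives 8>2]
(B,R): not NE [P2→P gives 8>2]

PSNE = {(A,P)}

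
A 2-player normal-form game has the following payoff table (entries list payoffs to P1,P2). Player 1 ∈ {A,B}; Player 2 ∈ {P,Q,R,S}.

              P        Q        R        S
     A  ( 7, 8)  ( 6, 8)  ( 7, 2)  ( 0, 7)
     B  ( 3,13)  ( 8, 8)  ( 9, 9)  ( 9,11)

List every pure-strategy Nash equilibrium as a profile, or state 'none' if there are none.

NE set: (A,P)

(A,P): NE
(A,Q): not NE [P1→B gives 8>6]
(A,R): not NE [P1→B gives 9>7; P2→Q gives 8>2]
(A,S): not NE [P1→B gives 9>0; P2→Q gives 8>7]
(B,P): not NE [P1→A gives 7>3]
(B,Q): not NE [P2→P gives 13>8]
(B,R): not NE [P2→P gives 13>9]
(B,S): not NE [P2→P gives 13>11]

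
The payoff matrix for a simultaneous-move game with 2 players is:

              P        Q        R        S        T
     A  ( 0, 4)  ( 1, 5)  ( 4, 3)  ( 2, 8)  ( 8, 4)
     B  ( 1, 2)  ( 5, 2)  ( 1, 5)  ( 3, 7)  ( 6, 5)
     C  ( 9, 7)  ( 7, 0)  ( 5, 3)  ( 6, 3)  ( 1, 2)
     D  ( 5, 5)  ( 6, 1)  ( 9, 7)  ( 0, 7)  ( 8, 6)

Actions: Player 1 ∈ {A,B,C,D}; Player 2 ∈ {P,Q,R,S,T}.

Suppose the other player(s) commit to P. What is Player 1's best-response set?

u_1(A vs P) = 0
u_1(B vs P) = 1
u_1(C vs P) = 9
u_1(D vs P) = 5
max payoff 9 at {C}

argmax u_1 = {C}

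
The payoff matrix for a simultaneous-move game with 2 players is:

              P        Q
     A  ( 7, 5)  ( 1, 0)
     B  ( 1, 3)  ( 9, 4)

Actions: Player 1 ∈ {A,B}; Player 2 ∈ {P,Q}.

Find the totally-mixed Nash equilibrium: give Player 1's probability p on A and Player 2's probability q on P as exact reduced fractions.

P1 indiff ⇒ q·7+(1-q)·1 = q·1+(1-q)·9 ⇒ q(6) = (1-q)(8) ⇒ q = 4/7
P2 indiff ⇒ p·5+(1-p)·3 = p·0+(1-p)·4 ⇒ p(5) = (1-p)(1) ⇒ p = 1/6

P1 mixes 1/6 on A; P2 mixes 4/7 on P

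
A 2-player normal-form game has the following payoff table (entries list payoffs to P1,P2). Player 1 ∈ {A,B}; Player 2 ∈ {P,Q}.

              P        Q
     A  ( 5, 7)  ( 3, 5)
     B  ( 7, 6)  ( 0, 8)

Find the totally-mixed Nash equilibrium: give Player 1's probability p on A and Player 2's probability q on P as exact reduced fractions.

P1 indiff ⇒ q·5+(1-q)·3 = q·7+(1-q)·0 ⇒ q(-2) = (1-q)(-3) ⇒ q = 3/5
P2 indiff ⇒ p·7+(1-p)·6 = p·5+(1-p)·8 ⇒ p(2) = (1-p)(2) ⇒ p = 1/2

(p,q) = (1/2, 3/5)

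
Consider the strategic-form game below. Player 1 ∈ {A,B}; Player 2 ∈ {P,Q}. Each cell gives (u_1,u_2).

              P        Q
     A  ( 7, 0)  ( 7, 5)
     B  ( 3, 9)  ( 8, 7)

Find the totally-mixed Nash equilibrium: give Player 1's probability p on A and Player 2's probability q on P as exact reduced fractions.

P1 indiff ⇒ q·7+(1-q)·7 = q·3+(1-q)·8 ⇒ q(4) = (1-q)(1) ⇒ q = 1/5
P2 indiff ⇒ p·0+(1-p)·9 = p·5+(1-p)·7 ⇒ p(-5) = (1-p)(-2) ⇒ p = 2/7

P1 mixes 2/7 on A; P2 mixes 1/5 on P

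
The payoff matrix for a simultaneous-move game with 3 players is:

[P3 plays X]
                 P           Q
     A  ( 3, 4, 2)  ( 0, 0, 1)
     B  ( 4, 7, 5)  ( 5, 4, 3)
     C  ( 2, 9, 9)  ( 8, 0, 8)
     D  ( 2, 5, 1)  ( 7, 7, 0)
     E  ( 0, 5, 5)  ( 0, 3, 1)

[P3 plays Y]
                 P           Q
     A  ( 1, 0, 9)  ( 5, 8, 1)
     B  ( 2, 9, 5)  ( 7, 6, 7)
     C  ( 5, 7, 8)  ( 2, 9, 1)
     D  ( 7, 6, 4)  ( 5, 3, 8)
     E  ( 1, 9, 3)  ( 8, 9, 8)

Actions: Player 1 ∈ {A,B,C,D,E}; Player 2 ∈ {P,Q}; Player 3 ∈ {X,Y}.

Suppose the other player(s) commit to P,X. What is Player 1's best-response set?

BR_1 = {B}

u_1(A vs P,X) = 3
u_1(B vs P,X) = 4
u_1(C vs P,X) = 2
u_1(D vs P,X) = 2
u_1(E vs P,X) = 0
max payoff 4 at {B}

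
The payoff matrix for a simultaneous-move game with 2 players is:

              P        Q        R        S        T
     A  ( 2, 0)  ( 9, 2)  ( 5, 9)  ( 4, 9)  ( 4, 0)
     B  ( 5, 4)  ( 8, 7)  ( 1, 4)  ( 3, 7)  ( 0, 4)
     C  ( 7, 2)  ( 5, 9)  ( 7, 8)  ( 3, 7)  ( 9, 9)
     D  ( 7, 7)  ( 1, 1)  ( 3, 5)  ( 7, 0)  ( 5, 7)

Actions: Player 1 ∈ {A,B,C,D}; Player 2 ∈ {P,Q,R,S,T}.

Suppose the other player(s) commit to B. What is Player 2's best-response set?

u_2(P vs B) = 4
u_2(Q vs B) = 7
u_2(R vs B) = 4
u_2(S vs B) = 7
u_2(T vs B) = 4
max payoff 7 at {Q,S}

P2 best: {Q,S}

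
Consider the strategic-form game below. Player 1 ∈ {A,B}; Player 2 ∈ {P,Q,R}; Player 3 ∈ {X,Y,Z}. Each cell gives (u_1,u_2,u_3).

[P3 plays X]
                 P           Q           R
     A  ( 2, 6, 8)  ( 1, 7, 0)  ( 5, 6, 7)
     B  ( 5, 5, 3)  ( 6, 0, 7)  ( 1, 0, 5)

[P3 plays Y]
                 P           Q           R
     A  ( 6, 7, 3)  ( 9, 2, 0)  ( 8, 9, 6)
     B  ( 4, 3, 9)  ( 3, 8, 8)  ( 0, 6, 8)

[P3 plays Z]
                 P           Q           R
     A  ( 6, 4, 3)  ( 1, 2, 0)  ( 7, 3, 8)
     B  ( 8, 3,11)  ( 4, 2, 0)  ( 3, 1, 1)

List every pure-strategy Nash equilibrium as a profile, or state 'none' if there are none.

(A,P,X): not NE [P1→B gives 5>2; P2→Q gives 7>6]
(A,P,Y): not NE [P2→R gives 9>7; P3→X gives 8>3]
(A,P,Z): not NE [P1→B gives 8>6; P3→X gives 8>3]
(A,Q,X): not NE [P1→B gives 6>1]
(A,Q,Y): not NE [P2→R gives 9>2]
(A,Q,Z): not NE [P1→B gives 4>1; P2→P gives 4>2]
(A,R,X): not NE [P2→Q gives 7>6; P3→Z gives 8>7]
(A,R,Y): not NE [P3→Z gives 8>6]
(A,R,Z): not NE [P2→P gives 4>3]
(B,P,X): not NE [P3→Z gives 11>3]
(B,P,Y): not NE [P1→A gives 6>4; P2→Q gives 8>3; P3→Z gives 11>9]
(B,P,Z): NE
(B,Q,X): not NE [P2→P gives 5>0; P3→Y gives 8>7]
(B,Q,Y): not NE [P1→A gives 9>3]
(B,Q,Z): not NE [P2→P gives 3>2; P3→Y gives 8>0]
(B,R,X): not NE [P1→A gives 5>1; P2→P gives 5>0; P3→Y gives 8>5]
(B,R,Y): not NE [P1→A gives 8>0; P2→Q gives 8>6]
(B,R,Z): not NE [P1→A gives 7>3; P2→P gives 3>1; P3→Y gives 8>1]

PSNE = {(B,P,Z)}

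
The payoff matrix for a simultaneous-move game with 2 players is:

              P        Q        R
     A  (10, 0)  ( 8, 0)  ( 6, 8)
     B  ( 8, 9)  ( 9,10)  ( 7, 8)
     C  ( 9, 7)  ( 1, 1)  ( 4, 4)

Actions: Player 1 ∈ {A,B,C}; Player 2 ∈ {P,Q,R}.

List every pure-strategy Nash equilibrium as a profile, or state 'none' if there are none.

(A,P): not NE [P2→R gives 8>0]
(A,Q): not NE [P1→B gives 9>8; P2→R gives 8>0]
(A,R): not NE [P1→B gives 7>6]
(B,P): not NE [P1→A gives 10>8; P2→Q gives 10>9]
(B,Q): NE
(B,R): not NE [P2→Q gives 10>8]
(C,P): not NE [P1→A gives 10>9]
(C,Q): not NE [P1→B gives 9>1; P2→P gives 7>1]
(C,R): not NE [P1→B gives 7>4; P2→P gives 7>4]

NE set: (B,Q)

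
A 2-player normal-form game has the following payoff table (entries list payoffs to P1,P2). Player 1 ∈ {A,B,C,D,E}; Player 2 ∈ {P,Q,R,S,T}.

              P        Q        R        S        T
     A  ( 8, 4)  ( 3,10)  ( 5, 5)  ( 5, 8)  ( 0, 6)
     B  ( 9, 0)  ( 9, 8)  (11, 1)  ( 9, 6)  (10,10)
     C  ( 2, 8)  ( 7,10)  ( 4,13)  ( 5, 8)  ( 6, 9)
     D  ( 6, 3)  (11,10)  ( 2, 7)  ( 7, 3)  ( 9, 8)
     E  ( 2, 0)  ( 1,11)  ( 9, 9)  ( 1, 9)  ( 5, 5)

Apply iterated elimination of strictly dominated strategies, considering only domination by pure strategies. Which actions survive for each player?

Survivors P1:{B,D} P2:{Q,T}

P1 drop A (B beats it: P:9>8 Q:9>3 R:11>5 S:9>5 T:10>0)
P1 drop C (B beats it: P:9>2 Q:9>7 R:11>4 S:9>5 T:10>6)
P1 drop E (B beats it: P:9>2 Q:9>1 R:11>9 S:9>1 T:10>5)
P2 drop P (Q beats it: B:8>0 D:10>3)
P2 drop R (Q beats it: B:8>1 D:10>7)
P2 drop S (Q beats it: B:8>6 D:10>3)
P1→{B,D} P2→{Q,T}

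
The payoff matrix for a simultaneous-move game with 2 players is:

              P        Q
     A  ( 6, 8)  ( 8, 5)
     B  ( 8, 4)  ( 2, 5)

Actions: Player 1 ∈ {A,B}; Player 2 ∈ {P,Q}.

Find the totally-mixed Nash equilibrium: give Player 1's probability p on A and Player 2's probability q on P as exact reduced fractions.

P1 indiff ⇒ q·6+(1-q)·8 = q·8+(1-q)·2 ⇒ q(-2) = (1-q)(-6) ⇒ q = 3/4
P2 indiff ⇒ p·8+(1-p)·4 = p·5+(1-p)·5 ⇒ p(3) = (1-p)(1) ⇒ p = 1/4

(p,q) = (1/4, 3/4)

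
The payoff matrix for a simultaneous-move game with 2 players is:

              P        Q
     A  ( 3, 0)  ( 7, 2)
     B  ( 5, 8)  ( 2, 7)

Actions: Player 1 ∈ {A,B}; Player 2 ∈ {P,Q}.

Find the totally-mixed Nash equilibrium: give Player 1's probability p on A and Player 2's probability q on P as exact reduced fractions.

P1 indiff ⇒ q·3+(1-q)·7 = q·5+(1-q)·2 ⇒ q(-2) = (1-q)(-5) ⇒ q = 5/7
P2 indiff ⇒ p·0+(1-p)·8 = p·2+(1-p)·7 ⇒ p(-2) = (1-p)(-1) ⇒ p = 1/3

(p,q) = (1/3, 5/7)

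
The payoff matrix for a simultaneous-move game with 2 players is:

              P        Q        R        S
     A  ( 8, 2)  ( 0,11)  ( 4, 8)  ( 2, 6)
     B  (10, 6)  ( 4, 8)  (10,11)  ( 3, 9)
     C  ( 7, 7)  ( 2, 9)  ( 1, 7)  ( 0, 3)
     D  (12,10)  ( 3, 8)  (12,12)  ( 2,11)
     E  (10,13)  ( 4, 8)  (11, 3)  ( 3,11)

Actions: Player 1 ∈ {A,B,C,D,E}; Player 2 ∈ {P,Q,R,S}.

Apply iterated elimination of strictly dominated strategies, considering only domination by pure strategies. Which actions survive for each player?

P1 drop A (B beats it: P:10>8 Q:4>0 R:10>4 S:3>2)
P1 drop C (B beats it: P:10>7 Q:4>2 R:10>1 S:3>0)
P2 drop Q (S beats it: B:9>8 D:11>8 E:11>8)
P1→{B,D,E} P2→{P,R,S}

Remaining: P1:{B,D,E} P2:{P,R,S}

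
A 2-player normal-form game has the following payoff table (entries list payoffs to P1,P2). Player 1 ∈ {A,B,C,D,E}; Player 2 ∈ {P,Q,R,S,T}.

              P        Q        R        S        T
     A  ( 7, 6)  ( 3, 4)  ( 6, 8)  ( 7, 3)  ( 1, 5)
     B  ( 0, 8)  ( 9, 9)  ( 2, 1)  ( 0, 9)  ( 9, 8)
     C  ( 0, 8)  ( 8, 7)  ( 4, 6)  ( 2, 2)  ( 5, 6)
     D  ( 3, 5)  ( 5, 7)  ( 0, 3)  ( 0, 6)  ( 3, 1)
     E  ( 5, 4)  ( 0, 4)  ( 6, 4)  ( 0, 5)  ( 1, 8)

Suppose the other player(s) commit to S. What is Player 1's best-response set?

u_1(A vs S) = 7
u_1(B vs S) = 0
u_1(C vs S) = 2
u_1(D vs S) = 0
u_1(E vs S) = 0
max payoff 7 at {A}

argmax u_1 = {A}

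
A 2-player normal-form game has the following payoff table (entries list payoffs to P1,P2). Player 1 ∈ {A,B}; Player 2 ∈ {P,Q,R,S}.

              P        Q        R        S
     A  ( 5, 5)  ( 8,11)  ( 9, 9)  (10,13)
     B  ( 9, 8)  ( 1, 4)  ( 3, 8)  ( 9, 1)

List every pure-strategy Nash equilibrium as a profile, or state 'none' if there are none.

(A,P): not NE [P1→B gives 9>5; P2→S gives 13>5]
(A,Q): not NE [P2→S gives 13>11]
(A,R): not NE [P2→S gives 13>9]
(A,S): NE
(B,P): NE
(B,Q): not NE [P1→A gives 8>1; P2→R gives 8>4]
(B,R): not NE [P1→A gives 9>3]
(B,S): not NE [P1→A gives 10>9; P2→R gives 8>1]

PSNE = {(A,S), (B,P)}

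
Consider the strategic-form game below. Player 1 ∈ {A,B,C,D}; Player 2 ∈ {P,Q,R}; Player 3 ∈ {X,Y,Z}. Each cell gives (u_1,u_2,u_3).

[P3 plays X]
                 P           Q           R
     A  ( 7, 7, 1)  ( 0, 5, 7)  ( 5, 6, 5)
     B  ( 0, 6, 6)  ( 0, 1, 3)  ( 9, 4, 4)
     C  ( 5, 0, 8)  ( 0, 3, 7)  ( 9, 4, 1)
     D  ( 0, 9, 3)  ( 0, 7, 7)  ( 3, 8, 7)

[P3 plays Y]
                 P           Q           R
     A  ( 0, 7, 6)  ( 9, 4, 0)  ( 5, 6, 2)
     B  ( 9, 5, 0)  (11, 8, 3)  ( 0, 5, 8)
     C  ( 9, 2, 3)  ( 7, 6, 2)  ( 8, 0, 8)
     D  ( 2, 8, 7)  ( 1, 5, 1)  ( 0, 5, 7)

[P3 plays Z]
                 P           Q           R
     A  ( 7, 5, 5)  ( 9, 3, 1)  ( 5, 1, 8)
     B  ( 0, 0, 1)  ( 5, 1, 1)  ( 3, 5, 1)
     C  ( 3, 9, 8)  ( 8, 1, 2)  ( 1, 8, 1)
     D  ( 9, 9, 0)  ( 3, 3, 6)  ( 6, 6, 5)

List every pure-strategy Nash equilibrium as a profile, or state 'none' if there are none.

(A,P,X): not NE [P3→Y gives 6>1]
(A,P,Y): not NE [P1→C gives 9>0]
(A,P,Z): not NE [P1→D gives 9>7; P3→Y gives 6>5]
(A,Q,X): not NE [P2→P gives 7>5]
(A,Q,Y): not NE [P1→B gives 11>9; P2→P gives 7>4; P3→X gives 7>0]
(A,Q,Z): not NE [P2→P gives 5>3; P3→X gives 7>1]
(A,R,X): not NE [P1→C gives 9>5; P2→P gives 7>6; P3→Z gives 8>5]
(A,R,Y): not NE [P1→C gives 8>5; P2→P gives 7>6; P3→Z gives 8>2]
(A,R,Z): not NE [P1→D gives 6>5; P2→P gives 5>1]
(B,P,X): not NE [P1→A gives 7>0]
(B,P,Y): not NE [P2→Q gives 8>5; P3→X gives 6>0]
(B,P,Z): not NE [P1→D gives 9>0; P2→R gives 5>0; P3→X gives 6>1]
(B,Q,X): not NE [P2→P gives 6>1]
(B,Q,Y): NE
(B,Q,Z): not NE [P1→A gives 9>5; P2→R gives 5>1; P3→Y gives 3>1]
(B,R,X): not NE [P2→P gives 6>4; P3→Y gives 8>4]
(B,R,Y): not NE [P1→C gives 8>0; P2→Q gives 8>5]
(B,R,Z): not NE [P1→D gives 6>3; P3→Y gives 8>1]
(C,P,X): not NE [P1→A gives 7>5; P2→R gives 4>0]
(C,P,Y): not NE [P2→Q gives 6>2; P3→Z gives 8>3]
(C,P,Z): not NE [P1→D gives 9>3]
(C,Q,X): not NE [P2→R gives 4>3]
(C,Q,Y): not NE [P1→B gives 11>7; P3→X gives 7>2]
(C,Q,Z): not NE [P1→A gives 9>8; P2→P gives 9>1; P3→X gives 7>2]
(C,R,X): not NE [P3→Y gives 8>1]
(C,R,Y): not NE [P2→Q gives 6>0]
(C,R,Z): not NE [P1→D gives 6>1; P2→P gives 9>8; P3→Y gives 8>1]
(D,P,X): not NE [P1→A gives 7>0; P3→Y gives 7>3]
(D,P,Y): not NE [P1→C gives 9>2]
(D,P,Z): not NE [P3→Y gives 7>0]
(D,Q,X): not NE [P2→P gives 9>7]
(D,Q,Y): not NE [P1→B gives 11>1; P2→P gives 8>5; P3→X gives 7>1]
(D,Q,Z): not NE [P1→A gives 9>3; P2→P gives 9>3; P3→X gives 7>6]
(D,R,X): not NE [P1→C gives 9>3; P2→P gives 9>8]
(D,R,Y): not NE [P1→C gives 8>0; P2→P gives 8>5]
(D,R,Z): not NE [P2→P gives 9>6; P3→Y gives 7>5]

NE set: (B,Q,Y)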